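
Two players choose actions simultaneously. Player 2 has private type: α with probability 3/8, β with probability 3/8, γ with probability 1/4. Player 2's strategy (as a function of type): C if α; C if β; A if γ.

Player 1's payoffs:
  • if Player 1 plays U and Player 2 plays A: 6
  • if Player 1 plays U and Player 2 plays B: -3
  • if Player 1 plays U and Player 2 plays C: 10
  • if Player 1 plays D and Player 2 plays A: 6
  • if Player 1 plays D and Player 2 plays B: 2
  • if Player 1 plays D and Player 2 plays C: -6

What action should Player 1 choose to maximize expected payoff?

U

Compute Player 1's expected payoff for each action, taking the expectation over Player 2's type.
E[U] = 3/8·(10) + 3/8·(10) + 1/4·(6) = 9
E[D] = 3/8·(-6) + 3/8·(-6) + 1/4·(6) = -3
Best response: U (9 is the largest).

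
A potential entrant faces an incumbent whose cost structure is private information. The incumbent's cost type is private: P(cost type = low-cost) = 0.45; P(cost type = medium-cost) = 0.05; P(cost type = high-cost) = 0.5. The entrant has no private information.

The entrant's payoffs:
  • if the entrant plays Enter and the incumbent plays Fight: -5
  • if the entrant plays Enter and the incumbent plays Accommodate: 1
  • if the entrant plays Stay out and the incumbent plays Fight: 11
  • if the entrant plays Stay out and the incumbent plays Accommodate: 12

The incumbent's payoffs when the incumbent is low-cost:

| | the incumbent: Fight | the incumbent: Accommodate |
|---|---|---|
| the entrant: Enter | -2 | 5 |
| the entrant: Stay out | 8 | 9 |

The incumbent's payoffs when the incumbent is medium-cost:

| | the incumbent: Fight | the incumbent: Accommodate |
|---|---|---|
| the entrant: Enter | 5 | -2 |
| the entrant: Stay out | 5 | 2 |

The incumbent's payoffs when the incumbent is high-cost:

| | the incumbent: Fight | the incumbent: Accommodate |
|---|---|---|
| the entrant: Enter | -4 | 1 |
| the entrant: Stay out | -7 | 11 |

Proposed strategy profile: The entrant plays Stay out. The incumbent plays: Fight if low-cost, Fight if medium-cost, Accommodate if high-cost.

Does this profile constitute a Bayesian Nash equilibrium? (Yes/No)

The entrant plays Stay out: E[Stay out] = 0.45·(11) + 0.05·(11) + 0.5·(12) = 11.5; E[Enter] = -2. Best-responding. ✓
The incumbent (cost type low-cost), facing Stay out: Fight gives 8, Accommodate gives 9. Proposed Fight is not best — profitable deviation exists. ✗
The incumbent (cost type medium-cost), facing Stay out: Fight gives 5, Accommodate gives 2. Proposed Fight is best. ✓
The incumbent (cost type high-cost), facing Stay out: Fight gives -7, Accommodate gives 11. Proposed Accommodate is best. ✓

No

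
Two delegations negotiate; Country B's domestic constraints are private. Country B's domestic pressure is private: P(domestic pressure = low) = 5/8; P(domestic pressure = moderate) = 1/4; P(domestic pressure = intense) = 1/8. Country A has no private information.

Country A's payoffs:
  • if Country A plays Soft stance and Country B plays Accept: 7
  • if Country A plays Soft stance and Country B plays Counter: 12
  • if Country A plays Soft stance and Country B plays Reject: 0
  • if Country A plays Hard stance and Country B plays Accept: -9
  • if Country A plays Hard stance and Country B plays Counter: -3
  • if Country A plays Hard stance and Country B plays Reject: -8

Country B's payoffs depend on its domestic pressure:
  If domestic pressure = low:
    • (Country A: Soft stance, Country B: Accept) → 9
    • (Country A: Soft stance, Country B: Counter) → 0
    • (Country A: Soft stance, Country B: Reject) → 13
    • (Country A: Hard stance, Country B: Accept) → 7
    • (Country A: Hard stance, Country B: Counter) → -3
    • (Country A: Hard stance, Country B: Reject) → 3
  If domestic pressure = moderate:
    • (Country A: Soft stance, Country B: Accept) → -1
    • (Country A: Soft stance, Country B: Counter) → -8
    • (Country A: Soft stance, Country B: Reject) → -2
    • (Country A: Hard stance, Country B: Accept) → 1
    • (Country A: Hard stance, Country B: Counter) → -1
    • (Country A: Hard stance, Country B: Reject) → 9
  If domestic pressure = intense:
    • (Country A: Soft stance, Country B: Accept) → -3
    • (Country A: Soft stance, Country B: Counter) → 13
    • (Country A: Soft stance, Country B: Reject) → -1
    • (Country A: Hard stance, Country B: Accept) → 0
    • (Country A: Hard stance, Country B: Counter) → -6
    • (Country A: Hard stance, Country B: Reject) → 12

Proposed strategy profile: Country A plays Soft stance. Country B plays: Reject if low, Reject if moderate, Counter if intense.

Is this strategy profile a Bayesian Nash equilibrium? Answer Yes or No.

Country A plays Soft stance: E[Soft stance] = 5/8·(0) + 1/4·(0) + 1/8·(12) = 3/2; E[Hard stance] = -59/8. Best-responding. ✓
Country B (domestic pressure low), facing Soft stance: Accept gives 9, Counter gives 0, Reject gives 13. Proposed Reject is best. ✓
Country B (domestic pressure moderate), facing Soft stance: Accept gives -1, Counter gives -8, Reject gives -2. Proposed Reject is not best — profitable deviation exists. ✗
Country B (domestic pressure intense), facing Soft stance: Accept gives -3, Counter gives 13, Reject gives -1. Proposed Counter is best. ✓

No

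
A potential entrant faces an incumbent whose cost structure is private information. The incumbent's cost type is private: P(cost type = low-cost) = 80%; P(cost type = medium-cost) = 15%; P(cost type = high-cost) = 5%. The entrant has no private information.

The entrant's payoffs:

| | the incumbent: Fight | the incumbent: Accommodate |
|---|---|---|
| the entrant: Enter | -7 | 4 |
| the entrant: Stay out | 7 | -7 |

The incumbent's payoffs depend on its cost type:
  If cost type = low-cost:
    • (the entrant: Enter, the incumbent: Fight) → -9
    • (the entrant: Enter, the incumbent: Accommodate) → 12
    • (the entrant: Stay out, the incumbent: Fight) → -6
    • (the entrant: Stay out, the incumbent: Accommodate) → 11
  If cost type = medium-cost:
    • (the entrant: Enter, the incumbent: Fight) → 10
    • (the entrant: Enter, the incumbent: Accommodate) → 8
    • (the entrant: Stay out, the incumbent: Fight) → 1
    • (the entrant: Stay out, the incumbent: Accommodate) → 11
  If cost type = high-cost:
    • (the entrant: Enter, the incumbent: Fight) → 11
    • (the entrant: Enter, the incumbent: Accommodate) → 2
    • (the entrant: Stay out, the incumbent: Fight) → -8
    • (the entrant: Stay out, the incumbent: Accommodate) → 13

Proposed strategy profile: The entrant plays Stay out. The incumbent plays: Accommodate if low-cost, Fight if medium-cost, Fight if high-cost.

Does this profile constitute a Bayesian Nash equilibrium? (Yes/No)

No

The entrant plays Stay out: E[Stay out] = 0.8·(-7) + 0.15·(7) + 0.05·(7) = -4.2; E[Enter] = 1.8. Not best-responding. ✗
The incumbent (cost type low-cost), facing Stay out: Fight gives -6, Accommodate gives 11. Proposed Accommodate is best. ✓
The incumbent (cost type medium-cost), facing Stay out: Fight gives 1, Accommodate gives 11. Proposed Fight is not best — profitable deviation exists. ✗
The incumbent (cost type high-cost), facing Stay out: Fight gives -8, Accommodate gives 13. Proposed Fight is not best — profitable deviation exists. ✗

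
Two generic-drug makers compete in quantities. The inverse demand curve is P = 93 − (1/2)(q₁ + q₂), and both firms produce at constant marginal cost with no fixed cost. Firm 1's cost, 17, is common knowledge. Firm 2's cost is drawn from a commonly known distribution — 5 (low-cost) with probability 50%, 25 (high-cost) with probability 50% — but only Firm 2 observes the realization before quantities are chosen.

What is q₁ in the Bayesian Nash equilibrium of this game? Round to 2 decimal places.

Firm 2 with cost c maximizes (93 − (1/2)(q₁+q₂) − c)·q₂, giving q₂(c) = (93 − c − (1/2)q₁).
E[c₂] = 0.5·5 + 0.5·25 = 15
Firm 1's FOC against E[q₂] yields q₁ = (93 − 2·17 + E[c₂])/(3/2) = (93 − 34 + 15)/(3/2) = 49.3333.

49.33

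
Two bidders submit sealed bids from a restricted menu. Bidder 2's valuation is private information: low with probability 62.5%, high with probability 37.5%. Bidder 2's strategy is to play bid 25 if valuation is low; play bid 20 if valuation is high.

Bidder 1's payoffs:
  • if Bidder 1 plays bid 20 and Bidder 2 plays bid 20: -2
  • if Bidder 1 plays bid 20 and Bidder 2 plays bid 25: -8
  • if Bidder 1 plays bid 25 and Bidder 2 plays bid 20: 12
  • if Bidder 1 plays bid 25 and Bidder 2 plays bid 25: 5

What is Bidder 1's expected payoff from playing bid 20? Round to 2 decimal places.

Take the expectation over Bidder 2's valuation, weighting each type's action by its prior probability.
E[bid 20] = 0.625·(-8) + 0.375·(-2) = (-5) + (-0.75) = -5.75

-5.75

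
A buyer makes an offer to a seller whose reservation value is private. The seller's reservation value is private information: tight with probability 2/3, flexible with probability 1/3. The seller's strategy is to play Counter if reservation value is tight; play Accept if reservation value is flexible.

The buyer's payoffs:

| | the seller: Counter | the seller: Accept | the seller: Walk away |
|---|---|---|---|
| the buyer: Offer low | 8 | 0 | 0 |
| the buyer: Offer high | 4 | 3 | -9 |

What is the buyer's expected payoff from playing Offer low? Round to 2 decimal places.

Take the expectation over the seller's reservation value, weighting each type's action by its prior probability.
E[Offer low] = 2/3·8 + 1/3·0 = 16/3 + 0 = 16/3

5.33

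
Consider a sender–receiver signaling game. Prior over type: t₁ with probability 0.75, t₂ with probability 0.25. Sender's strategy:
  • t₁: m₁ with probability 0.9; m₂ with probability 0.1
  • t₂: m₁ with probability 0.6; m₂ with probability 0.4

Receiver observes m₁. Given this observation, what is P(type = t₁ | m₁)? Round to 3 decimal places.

P(m₁) = 0.75·0.9 + 0.25·0.6 = 0.825
P(t₁ | m₁) = (0.75·0.9) / 0.825 = 0.675 / 0.825 = 0.818182

0.818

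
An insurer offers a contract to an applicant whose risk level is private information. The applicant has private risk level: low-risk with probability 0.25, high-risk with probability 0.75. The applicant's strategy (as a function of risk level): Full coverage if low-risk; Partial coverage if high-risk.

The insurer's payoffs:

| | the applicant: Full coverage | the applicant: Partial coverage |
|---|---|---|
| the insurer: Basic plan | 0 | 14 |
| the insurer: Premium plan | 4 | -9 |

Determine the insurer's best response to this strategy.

E[Basic plan] = 0.25·(0) + 0.75·(14) = 10.5
E[Premium plan] = 0.25·(4) + 0.75·(-9) = -5.75
Best response: Basic plan (10.5 is the largest).

Basic plan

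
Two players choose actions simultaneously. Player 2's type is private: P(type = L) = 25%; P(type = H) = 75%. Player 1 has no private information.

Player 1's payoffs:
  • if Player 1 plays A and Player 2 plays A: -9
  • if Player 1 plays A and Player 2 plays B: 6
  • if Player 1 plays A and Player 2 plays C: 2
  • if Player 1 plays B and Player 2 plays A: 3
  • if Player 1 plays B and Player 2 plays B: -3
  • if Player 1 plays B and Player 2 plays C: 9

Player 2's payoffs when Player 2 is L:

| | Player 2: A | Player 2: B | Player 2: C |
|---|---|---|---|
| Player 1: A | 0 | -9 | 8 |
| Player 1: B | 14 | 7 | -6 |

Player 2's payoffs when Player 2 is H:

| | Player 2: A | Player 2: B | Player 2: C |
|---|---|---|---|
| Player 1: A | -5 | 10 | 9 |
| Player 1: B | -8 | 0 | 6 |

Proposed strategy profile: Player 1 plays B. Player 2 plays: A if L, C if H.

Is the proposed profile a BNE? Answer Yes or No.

Yes

Player 1 plays B: E[B] = 0.25·(3) + 0.75·(9) = 7.5; E[A] = -0.75. Best-responding. ✓
Player 2 (type L), facing B: A gives 14, B gives 7, C gives -6. Proposed A is best. ✓
Player 2 (type H), facing B: A gives -8, B gives 0, C gives 6. Proposed C is best. ✓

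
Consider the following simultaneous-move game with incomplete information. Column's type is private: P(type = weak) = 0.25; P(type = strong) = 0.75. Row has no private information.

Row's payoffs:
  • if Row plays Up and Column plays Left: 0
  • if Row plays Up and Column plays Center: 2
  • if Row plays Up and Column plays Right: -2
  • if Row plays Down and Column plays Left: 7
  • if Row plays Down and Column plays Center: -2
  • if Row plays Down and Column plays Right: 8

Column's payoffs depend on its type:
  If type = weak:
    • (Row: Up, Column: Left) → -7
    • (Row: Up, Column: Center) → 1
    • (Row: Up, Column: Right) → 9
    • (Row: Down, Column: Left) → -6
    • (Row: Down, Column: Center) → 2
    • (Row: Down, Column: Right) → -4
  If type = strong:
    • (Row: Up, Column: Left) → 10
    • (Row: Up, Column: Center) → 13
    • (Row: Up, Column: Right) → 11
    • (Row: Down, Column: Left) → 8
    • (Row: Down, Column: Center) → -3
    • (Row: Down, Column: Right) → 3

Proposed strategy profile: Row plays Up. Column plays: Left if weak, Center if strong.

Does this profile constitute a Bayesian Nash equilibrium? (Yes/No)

No

Row plays Up: E[Up] = 0.25·(0) + 0.75·(2) = 1.5; E[Down] = 0.25. Best-responding. ✓
Column (type weak), facing Up: Left gives -7, Center gives 1, Right gives 9. Proposed Left is not best — profitable deviation exists. ✗
Column (type strong), facing Up: Left gives 10, Center gives 13, Right gives 11. Proposed Center is best. ✓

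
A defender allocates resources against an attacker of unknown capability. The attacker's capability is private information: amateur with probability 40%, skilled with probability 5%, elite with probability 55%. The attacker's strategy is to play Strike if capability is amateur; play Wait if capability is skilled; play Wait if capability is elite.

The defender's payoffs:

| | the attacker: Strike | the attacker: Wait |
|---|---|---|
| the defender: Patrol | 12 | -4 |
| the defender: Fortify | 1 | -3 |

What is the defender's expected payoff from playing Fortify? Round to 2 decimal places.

Take the expectation over the attacker's capability, weighting each type's action by its prior probability.
E[Fortify] = 0.4·1 + 0.05·(-3) + 0.55·(-3) = 0.4 + (-0.15) + (-1.65) = -1.4

-1.40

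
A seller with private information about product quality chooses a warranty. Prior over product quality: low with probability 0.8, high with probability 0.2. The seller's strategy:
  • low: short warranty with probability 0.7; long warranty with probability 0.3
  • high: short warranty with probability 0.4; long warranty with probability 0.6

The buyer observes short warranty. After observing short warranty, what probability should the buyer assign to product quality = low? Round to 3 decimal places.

Apply Bayes' rule using the sender's strategy as the likelihood.
P(short warranty) = 0.8·0.7 + 0.2·0.4 = 0.64
P(low | short warranty) = (0.8·0.7) / 0.64 = 0.56 / 0.64 = 0.875

0.875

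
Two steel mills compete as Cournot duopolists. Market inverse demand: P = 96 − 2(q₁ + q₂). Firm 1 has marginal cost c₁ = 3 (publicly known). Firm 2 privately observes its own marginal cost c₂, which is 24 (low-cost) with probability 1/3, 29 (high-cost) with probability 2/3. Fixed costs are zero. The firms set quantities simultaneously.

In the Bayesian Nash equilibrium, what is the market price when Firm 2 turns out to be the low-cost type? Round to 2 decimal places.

40.44

Each type of Firm 2 best-responds to q₁; Firm 1 best-responds to the expected q₂ over Firm 2's types.
Firm 2 with cost c maximizes (96 − 2(q₁+q₂) − c)·q₂, giving q₂(c) = (96 − c − 2q₁)/4.
E[c₂] = 1/3·24 + 2/3·29 = 27.3333
Firm 1's FOC against E[q₂] yields q₁ = (96 − 2·3 + E[c₂])/6 = (96 − 6 + 27.3333)/6 = 19.5556.
q₂(low-cost) = 8.22222, so P = 96 − 2·(19.5556 + 8.22222) = 40.4444.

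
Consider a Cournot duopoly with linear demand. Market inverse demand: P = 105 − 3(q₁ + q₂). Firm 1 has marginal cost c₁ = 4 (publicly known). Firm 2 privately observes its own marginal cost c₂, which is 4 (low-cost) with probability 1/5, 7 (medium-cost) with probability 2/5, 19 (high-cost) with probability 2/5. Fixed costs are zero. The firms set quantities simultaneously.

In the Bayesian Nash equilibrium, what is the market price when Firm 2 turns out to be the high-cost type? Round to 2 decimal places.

Each type of Firm 2 best-responds to q₁; Firm 1 best-responds to the expected q₂ over Firm 2's types.
Firm 2 with cost c maximizes (105 − 3(q₁+q₂) − c)·q₂, giving q₂(c) = (105 − c − 3q₁)/6.
E[c₂] = 1/5·4 + 2/5·7 + 2/5·19 = 11.2
Firm 1's FOC against E[q₂] yields q₁ = (105 − 2·4 + E[c₂])/9 = (105 − 8 + 11.2)/9 = 12.0222.
q₂(high-cost) = 8.32222, so P = 105 − 3·(12.0222 + 8.32222) = 43.9667.

43.97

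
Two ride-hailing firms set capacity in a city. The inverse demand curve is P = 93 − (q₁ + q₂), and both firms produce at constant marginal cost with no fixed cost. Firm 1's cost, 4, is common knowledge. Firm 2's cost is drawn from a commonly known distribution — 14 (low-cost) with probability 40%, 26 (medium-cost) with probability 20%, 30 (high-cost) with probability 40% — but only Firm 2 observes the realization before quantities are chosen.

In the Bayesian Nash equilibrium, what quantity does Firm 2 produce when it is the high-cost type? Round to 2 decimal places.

13.53

Firm 2 with cost c maximizes (93 − (q₁+q₂) − c)·q₂, giving q₂(c) = (93 − c − q₁)/2.
E[c₂] = 0.4·14 + 0.2·26 + 0.4·30 = 22.8
Firm 1's FOC against E[q₂] yields q₁ = (93 − 2·4 + E[c₂])/3 = (93 − 8 + 22.8)/3 = 35.9333.
q₂(high-cost) = (93 − 30 − 35.9333)/2 = 13.5333.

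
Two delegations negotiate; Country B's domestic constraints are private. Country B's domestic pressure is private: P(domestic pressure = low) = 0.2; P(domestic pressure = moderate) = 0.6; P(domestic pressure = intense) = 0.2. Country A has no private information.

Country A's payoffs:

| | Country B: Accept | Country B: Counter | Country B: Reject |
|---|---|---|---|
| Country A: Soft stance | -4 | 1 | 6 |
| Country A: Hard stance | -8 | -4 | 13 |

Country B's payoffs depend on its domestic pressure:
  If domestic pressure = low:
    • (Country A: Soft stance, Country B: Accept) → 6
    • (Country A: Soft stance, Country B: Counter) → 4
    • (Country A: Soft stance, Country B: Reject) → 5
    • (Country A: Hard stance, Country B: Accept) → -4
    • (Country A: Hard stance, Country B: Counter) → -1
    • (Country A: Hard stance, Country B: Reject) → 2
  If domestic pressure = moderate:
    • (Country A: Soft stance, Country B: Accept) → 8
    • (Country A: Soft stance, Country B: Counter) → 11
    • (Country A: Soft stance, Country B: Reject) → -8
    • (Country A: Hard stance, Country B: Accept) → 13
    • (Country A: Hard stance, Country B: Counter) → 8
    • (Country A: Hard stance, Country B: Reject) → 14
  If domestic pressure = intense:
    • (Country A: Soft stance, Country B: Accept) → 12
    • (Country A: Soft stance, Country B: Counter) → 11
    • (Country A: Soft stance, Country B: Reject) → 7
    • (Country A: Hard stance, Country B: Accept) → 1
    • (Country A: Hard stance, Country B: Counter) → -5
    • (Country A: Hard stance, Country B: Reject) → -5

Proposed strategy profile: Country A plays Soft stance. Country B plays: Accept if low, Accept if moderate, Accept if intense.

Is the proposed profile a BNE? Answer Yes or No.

No

A profile is a BNE iff every type of every player is best-responding given beliefs about the other side.
Country A plays Soft stance: E[Soft stance] = 0.2·(-4) + 0.6·(-4) + 0.2·(-4) = -4; E[Hard stance] = -8. Best-responding. ✓
Country B (domestic pressure low), facing Soft stance: Accept gives 6, Counter gives 4, Reject gives 5. Proposed Accept is best. ✓
Country B (domestic pressure moderate), facing Soft stance: Accept gives 8, Counter gives 11, Reject gives -8. Proposed Accept is not best — profitable deviation exists. ✗
Country B (domestic pressure intense), facing Soft stance: Accept gives 12, Counter gives 11, Reject gives 7. Proposed Accept is best. ✓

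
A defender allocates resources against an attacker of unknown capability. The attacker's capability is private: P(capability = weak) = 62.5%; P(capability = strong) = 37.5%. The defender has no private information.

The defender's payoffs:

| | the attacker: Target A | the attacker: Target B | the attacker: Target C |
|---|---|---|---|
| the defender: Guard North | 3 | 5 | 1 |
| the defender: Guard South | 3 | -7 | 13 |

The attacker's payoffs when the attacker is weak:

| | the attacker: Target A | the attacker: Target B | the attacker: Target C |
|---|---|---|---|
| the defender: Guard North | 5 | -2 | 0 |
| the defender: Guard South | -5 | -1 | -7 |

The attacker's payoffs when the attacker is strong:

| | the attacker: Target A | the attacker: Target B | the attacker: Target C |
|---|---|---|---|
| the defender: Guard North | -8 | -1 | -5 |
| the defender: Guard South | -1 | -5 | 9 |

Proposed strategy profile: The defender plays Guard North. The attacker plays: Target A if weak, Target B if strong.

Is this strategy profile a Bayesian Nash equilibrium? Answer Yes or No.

A profile is a BNE iff every type of every player is best-responding given beliefs about the other side.
The defender plays Guard North: E[Guard North] = 0.625·(3) + 0.375·(5) = 3.75; E[Guard South] = -0.75. Best-responding. ✓
The attacker (capability weak), facing Guard North: Target A gives 5, Target B gives -2, Target C gives 0. Proposed Target A is best. ✓
The attacker (capability strong), facing Guard North: Target A gives -8, Target B gives -1, Target C gives -5. Proposed Target B is best. ✓

Yes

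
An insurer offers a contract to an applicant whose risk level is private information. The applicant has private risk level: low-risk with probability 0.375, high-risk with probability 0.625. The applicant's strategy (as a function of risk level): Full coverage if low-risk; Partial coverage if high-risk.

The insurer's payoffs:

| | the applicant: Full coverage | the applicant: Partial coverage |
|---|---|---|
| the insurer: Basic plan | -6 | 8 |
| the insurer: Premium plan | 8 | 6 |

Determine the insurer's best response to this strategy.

Compute the insurer's expected payoff for each action, taking the expectation over the applicant's type.
E[Basic plan] = 0.375·(-6) + 0.625·(8) = 2.75
E[Premium plan] = 0.375·(8) + 0.625·(6) = 6.75
Best response: Premium plan (6.75 is the largest).

Premium plan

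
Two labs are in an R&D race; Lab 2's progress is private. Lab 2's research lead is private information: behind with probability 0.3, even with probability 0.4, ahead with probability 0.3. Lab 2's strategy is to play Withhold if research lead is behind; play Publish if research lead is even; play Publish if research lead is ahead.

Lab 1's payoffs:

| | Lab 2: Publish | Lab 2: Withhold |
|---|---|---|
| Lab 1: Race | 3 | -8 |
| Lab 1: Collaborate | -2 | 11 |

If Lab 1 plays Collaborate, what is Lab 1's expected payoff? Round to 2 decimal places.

E[Collaborate] = 0.3·11 + 0.4·(-2) + 0.3·(-2) = 3.3 + (-0.8) + (-0.6) = 1.9

1.90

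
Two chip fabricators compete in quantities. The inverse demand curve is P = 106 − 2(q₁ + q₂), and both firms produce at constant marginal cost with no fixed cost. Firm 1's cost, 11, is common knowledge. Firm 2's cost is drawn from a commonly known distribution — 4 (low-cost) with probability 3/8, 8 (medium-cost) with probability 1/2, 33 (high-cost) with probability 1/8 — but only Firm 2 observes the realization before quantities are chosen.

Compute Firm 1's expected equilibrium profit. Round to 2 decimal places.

Type-c best response for Firm 2: q₂(c) = (106 − c)/4 − q₁/2.
Firm 1 maximizes expected profit; its first-order condition is 106 − 4q₁ − 2E[q₂] − 11 = 0.
Substituting E[q₂] and solving: E[c₂] = 9.625, so q₁ = (106 − 2·11 + 9.625)/6 = 15.6042.
E[P] = 106 − 2·(q₁ + E[q₂]) = 42.2083; Firm 1's expected profit = (E[P] − 11)·q₁ = (42.2083 − 11)·15.6042 = 486.98.

486.98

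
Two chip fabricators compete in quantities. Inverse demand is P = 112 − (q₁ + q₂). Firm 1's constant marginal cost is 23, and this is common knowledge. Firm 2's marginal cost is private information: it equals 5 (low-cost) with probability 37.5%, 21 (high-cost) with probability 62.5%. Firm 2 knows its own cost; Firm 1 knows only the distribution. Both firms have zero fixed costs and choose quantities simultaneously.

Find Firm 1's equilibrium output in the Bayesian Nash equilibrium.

27

Type-c best response for Firm 2: q₂(c) = (112 − c)/2 − q₁/2.
Firm 1 maximizes expected profit; its first-order condition is 112 − 2q₁ − E[q₂] − 23 = 0.
Substituting E[q₂] and solving: E[c₂] = 15, so q₁ = (112 − 2·23 + 15)/3 = 27.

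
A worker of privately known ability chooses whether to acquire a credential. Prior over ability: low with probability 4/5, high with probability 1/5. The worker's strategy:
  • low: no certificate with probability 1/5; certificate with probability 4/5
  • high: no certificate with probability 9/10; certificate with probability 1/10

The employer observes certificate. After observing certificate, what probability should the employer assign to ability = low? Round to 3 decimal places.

Apply Bayes' rule using the sender's strategy as the likelihood.
P(certificate) = (4/5)·(4/5) + (1/5)·(1/10) = 33/50
P(low | certificate) = ((4/5)·(4/5)) / (33/50) = (16/25) / (33/50) = 32/33

0.970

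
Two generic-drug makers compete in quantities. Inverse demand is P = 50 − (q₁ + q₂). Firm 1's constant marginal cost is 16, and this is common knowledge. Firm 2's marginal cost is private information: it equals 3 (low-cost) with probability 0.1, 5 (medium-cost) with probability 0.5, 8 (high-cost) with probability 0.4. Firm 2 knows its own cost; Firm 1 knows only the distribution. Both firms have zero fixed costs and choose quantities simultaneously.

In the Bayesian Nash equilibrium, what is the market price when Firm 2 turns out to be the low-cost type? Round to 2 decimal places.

Firm 2 with cost c maximizes (50 − (q₁+q₂) − c)·q₂, giving q₂(c) = (50 − c − q₁)/2.
E[c₂] = 0.1·3 + 0.5·5 + 0.4·8 = 6
Firm 1's FOC against E[q₂] yields q₁ = (50 − 2·16 + E[c₂])/3 = (50 − 32 + 6)/3 = 8.
q₂(low-cost) = 19.5, so P = 50 − (8 + 19.5) = 22.5.

22.50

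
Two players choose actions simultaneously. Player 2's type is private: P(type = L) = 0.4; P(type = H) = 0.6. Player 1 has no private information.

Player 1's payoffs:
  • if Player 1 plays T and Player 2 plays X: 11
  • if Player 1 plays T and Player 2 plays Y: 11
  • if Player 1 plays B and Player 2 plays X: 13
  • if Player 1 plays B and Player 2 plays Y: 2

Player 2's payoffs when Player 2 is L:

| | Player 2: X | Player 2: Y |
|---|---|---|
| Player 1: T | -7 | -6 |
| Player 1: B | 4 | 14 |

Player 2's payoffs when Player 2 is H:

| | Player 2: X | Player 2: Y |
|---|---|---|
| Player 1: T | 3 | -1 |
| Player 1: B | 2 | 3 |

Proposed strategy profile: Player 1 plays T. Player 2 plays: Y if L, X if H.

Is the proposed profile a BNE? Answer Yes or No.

A profile is a BNE iff every type of every player is best-responding given beliefs about the other side.
Player 1 plays T: E[T] = 0.4·(11) + 0.6·(11) = 11; E[B] = 8.6. Best-responding. ✓
Player 2 (type L), facing T: X gives -7, Y gives -6. Proposed Y is best. ✓
Player 2 (type H), facing T: X gives 3, Y gives -1. Proposed X is best. ✓

Yes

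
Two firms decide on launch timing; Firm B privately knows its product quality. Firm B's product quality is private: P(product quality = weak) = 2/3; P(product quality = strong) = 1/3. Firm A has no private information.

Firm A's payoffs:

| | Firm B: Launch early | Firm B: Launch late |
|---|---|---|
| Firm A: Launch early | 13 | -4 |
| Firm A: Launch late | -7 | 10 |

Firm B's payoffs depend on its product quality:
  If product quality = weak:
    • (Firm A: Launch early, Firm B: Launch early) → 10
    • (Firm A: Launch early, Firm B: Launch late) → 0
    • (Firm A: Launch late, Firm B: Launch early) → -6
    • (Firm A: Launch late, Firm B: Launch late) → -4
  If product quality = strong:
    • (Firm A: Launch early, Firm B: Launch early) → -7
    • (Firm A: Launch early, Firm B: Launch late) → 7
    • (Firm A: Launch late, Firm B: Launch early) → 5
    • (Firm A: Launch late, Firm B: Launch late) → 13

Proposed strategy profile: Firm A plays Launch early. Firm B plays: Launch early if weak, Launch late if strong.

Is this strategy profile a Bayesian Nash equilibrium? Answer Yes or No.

Firm A plays Launch early: E[Launch early] = 2/3·(13) + 1/3·(-4) = 22/3; E[Launch late] = -4/3. Best-responding. ✓
Firm B (product quality weak), facing Launch early: Launch early gives 10, Launch late gives 0. Proposed Launch early is best. ✓
Firm B (product quality strong), facing Launch early: Launch early gives -7, Launch late gives 7. Proposed Launch late is best. ✓

Yes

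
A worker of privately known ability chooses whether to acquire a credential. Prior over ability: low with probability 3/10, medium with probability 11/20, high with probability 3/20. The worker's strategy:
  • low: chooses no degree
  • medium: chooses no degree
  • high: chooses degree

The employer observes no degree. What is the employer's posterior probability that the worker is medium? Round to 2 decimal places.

P(no degree) = (3/10)·1 + (11/20)·1 + (3/20)·0 = 17/20
P(medium | no degree) = ((11/20)·1) / (17/20) = (11/20) / (17/20) = 11/17

0.65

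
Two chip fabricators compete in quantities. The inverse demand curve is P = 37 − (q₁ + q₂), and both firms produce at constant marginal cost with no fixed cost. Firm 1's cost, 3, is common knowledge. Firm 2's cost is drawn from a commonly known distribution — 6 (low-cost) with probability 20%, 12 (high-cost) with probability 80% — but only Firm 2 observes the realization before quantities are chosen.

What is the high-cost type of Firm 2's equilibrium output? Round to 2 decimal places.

Type-c best response for Firm 2: q₂(c) = (37 − c)/2 − q₁/2.
Firm 1 maximizes expected profit; its first-order condition is 37 − 2q₁ − E[q₂] − 3 = 0.
Substituting E[q₂] and solving: E[c₂] = 10.8, so q₁ = (37 − 2·3 + 10.8)/3 = 13.9333.
q₂(high-cost) = (37 − 12 − 13.9333)/2 = 5.53333.

5.53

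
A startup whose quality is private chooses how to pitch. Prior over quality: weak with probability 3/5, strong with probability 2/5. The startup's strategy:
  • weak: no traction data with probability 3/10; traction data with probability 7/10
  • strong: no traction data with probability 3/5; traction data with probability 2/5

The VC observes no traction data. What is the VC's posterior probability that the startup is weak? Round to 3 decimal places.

0.429

P(no traction data) = (3/5)·(3/10) + (2/5)·(3/5) = 21/50
P(weak | no traction data) = ((3/5)·(3/10)) / (21/50) = (9/50) / (21/50) = 3/7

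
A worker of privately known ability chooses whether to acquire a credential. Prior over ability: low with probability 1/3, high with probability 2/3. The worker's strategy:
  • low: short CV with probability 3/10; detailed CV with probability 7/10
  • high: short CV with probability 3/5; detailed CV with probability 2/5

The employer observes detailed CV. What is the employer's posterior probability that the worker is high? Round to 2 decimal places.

0.53

P(detailed CV) = (1/3)·(7/10) + (2/3)·(2/5) = 1/2
P(high | detailed CV) = ((2/3)·(2/5)) / (1/2) = (4/15) / (1/2) = 8/15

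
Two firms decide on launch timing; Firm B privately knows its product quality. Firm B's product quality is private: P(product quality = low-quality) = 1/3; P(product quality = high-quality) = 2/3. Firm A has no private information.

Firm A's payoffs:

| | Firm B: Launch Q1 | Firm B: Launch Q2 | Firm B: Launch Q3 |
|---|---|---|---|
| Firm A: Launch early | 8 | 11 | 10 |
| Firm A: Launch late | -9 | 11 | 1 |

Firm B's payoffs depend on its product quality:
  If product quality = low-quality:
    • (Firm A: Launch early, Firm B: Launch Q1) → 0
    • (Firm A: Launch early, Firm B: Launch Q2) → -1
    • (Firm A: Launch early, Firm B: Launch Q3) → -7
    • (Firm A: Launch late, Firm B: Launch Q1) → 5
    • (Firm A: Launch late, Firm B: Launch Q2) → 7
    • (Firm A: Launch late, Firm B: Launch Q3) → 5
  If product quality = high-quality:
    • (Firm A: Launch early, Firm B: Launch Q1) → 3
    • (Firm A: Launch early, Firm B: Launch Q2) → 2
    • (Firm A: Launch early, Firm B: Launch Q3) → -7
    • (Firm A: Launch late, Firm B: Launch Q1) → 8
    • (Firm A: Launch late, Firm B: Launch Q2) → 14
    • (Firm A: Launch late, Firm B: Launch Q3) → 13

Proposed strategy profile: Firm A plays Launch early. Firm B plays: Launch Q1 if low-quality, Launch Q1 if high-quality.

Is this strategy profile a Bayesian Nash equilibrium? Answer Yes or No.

Firm A plays Launch early: E[Launch early] = 1/3·(8) + 2/3·(8) = 8; E[Launch late] = -9. Best-responding. ✓
Firm B (product quality low-quality), facing Launch early: Launch Q1 gives 0, Launch Q2 gives -1, Launch Q3 gives -7. Proposed Launch Q1 is best. ✓
Firm B (product quality high-quality), facing Launch early: Launch Q1 gives 3, Launch Q2 gives 2, Launch Q3 gives -7. Proposed Launch Q1 is best. ✓

Yes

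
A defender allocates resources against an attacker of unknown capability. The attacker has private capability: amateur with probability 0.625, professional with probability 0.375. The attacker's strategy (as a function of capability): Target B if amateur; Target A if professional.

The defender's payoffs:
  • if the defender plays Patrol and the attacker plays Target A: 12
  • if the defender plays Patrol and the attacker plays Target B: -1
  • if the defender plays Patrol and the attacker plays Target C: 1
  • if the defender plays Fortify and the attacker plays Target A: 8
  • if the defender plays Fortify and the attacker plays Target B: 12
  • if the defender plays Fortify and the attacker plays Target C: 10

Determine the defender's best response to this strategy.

Fortify

E[Patrol] = 0.625·(-1) + 0.375·(12) = 3.875
E[Fortify] = 0.625·(12) + 0.375·(8) = 10.5
Best response: Fortify (10.5 is the largest).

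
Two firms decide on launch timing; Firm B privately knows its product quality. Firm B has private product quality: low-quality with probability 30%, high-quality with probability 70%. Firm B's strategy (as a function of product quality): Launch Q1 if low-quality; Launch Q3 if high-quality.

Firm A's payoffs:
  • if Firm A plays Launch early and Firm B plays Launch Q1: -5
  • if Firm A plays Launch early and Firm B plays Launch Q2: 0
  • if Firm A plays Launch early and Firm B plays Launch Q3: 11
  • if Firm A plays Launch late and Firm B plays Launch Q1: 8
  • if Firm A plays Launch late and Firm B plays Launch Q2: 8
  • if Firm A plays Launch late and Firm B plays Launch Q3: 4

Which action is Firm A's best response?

E[Launch early] = 0.3·(-5) + 0.7·(11) = 6.2
E[Launch late] = 0.3·(8) + 0.7·(4) = 5.2
Best response: Launch early (6.2 is the largest).

Launch early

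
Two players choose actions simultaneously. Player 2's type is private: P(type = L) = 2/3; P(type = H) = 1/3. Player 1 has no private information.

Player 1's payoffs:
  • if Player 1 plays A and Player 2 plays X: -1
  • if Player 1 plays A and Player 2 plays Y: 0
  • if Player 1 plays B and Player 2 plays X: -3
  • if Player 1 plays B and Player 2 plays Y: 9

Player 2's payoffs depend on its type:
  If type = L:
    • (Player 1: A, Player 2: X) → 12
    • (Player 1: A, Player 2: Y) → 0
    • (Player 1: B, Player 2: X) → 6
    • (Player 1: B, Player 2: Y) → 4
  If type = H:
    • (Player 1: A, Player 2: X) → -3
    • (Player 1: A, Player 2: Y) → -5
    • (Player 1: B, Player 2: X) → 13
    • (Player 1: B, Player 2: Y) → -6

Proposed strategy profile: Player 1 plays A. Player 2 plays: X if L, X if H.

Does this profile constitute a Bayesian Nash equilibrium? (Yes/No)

Yes

Player 1 plays A: E[A] = 2/3·(-1) + 1/3·(-1) = -1; E[B] = -3. Best-responding. ✓
Player 2 (type L), facing A: X gives 12, Y gives 0. Proposed X is best. ✓
Player 2 (type H), facing A: X gives -3, Y gives -5. Proposed X is best. ✓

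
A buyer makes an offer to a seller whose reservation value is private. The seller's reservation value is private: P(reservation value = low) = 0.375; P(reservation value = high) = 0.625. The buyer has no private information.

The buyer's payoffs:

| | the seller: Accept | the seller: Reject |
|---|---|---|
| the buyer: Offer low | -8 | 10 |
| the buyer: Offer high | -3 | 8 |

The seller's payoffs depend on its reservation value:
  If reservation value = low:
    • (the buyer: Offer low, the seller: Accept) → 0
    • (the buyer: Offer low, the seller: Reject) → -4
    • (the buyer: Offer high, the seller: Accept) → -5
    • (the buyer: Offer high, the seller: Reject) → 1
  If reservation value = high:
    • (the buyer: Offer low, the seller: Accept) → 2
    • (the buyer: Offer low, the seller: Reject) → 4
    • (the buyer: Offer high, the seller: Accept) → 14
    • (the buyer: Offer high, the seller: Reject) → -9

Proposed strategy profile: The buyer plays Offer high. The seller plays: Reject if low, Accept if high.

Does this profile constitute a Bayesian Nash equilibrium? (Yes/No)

Yes

A profile is a BNE iff every type of every player is best-responding given beliefs about the other side.
The buyer plays Offer high: E[Offer high] = 0.375·(8) + 0.625·(-3) = 1.125; E[Offer low] = -1.25. Best-responding. ✓
The seller (reservation value low), facing Offer high: Accept gives -5, Reject gives 1. Proposed Reject is best. ✓
The seller (reservation value high), facing Offer high: Accept gives 14, Reject gives -9. Proposed Accept is best. ✓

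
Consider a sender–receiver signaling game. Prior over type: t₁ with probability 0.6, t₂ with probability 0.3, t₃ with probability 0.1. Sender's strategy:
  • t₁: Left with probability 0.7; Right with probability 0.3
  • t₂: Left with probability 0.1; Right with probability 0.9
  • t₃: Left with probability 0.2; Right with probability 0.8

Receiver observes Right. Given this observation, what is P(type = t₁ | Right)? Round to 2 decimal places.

P(Right) = 0.6·0.3 + 0.3·0.9 + 0.1·0.8 = 0.53
P(t₁ | Right) = (0.6·0.3) / 0.53 = 0.18 / 0.53 = 0.339623

0.34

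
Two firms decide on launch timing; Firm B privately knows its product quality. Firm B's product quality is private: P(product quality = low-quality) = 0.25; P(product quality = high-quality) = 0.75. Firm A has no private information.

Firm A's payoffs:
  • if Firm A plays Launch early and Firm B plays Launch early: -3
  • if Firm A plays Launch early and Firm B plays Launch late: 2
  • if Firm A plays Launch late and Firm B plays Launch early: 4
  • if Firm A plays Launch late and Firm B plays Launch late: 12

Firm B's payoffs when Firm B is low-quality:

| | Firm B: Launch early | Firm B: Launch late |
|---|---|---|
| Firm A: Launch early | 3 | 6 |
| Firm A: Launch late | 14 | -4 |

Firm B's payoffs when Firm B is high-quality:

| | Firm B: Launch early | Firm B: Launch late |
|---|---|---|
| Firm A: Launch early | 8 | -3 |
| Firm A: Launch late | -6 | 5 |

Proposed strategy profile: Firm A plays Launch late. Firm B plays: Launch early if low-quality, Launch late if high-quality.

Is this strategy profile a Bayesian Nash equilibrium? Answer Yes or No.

Yes

Firm A plays Launch late: E[Launch late] = 0.25·(4) + 0.75·(12) = 10; E[Launch early] = 0.75. Best-responding. ✓
Firm B (product quality low-quality), facing Launch late: Launch early gives 14, Launch late gives -4. Proposed Launch early is best. ✓
Firm B (product quality high-quality), facing Launch late: Launch early gives -6, Launch late gives 5. Proposed Launch late is best. ✓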